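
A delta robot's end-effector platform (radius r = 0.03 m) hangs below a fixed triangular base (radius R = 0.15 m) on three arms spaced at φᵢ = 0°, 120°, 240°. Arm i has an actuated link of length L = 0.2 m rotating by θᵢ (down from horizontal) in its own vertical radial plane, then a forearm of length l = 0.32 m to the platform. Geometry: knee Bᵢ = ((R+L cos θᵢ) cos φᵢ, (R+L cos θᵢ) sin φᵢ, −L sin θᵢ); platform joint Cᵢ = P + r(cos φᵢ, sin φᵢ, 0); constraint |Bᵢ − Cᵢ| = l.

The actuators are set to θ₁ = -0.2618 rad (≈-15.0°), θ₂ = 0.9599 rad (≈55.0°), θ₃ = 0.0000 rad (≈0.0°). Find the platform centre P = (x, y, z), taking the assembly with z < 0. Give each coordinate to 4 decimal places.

(0.0496, -0.0657, -0.1174)

φ1=0.0°: virtual centre (0.3132, 0.0000, 0.0518), radius l
centre 2 = (0.2347·cos120.0°, 0.2347·sin120.0°, -0.1638) = (-0.1174, 0.2033, -0.1638)
φ3=240.0°: virtual centre (-0.1600, -0.2771, 0.0000), radius l
|centre ₂|²−|centre ₁|² = -0.0188;  |centre ₃|²−|centre ₁|² = 0.0016
plane₁₂: -0.8611x+0.4065y+-0.4312z = -0.0188
Cramer: x(z) = 0.0113-0.3261z;  y(z) = -0.0223+0.3700z
into |P−centre ₁|² = l²: 1.2432z² + 0.0768z + -0.0081 = 0;  Δ = 0.0462;  z = -0.1174 or 0.0556 → z<0 root = -0.1174
x = 0.0496, y = -0.0657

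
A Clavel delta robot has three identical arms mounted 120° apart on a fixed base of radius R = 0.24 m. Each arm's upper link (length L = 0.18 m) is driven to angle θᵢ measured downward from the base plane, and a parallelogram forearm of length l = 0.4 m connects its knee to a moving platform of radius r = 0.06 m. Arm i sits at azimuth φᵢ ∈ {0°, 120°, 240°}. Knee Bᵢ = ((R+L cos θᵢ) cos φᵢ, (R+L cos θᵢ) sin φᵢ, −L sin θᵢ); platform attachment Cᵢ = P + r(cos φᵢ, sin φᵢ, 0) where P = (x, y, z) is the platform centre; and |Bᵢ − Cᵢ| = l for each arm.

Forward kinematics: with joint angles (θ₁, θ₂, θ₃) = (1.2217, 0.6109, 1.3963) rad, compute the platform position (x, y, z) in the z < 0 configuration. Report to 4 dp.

arm 1 at φ=0.0°: ρ1 = 0.2416;  S1 = (0.2416, 0.0000, -0.1691)
φ2=120.0°: virtual centre (-0.1637, 0.2836, -0.1032), radius l
S3 = (0.2113·cos240.0°, 0.2113·sin240.0°, -0.1773) = (-0.1056, -0.1829, -0.1773)
subtract pairs → two planes through P
[-0.8106 0.5671 0.1318]·P = 0.0309;  [-0.6944 -0.3659 -0.0162]·P = -0.0109
det = 0.6904;  x = -0.0074+0.0565z,  y = 0.0439+-0.1516z
sphere 1 gives Az²+Bz+C=0 with A=1.0262, B=0.2968, C=-0.0675;  B²−4AC=0.3651;  roots -0.4390, 0.1498;  negative root z = -0.4390
x = -0.0322, y = 0.1105

(-0.0322, 0.1105, -0.4390)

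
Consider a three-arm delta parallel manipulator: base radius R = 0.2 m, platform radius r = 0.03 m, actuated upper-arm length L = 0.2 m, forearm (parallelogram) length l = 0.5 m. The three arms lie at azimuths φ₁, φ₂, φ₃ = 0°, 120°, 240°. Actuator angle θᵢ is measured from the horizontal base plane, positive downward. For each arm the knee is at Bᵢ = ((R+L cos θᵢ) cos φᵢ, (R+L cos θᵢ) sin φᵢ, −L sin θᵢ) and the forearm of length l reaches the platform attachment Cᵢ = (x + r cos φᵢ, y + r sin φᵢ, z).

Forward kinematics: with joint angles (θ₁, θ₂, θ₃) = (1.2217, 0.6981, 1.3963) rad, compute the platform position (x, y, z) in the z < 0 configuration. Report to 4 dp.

O1 = (0.2384·cos0.0°, 0.2384·sin0.0°, -0.1879) = (0.2384, 0.0000, -0.1879)
arm 2 at φ=120.0°: e+L cos θ2 = 0.3232;  O2 = (-0.1616, 0.2799, -0.1286)
φ3=240.0°: virtual centre (-0.1024, -0.1773, -0.1970), radius l
eliminate P² terms by subtracting sphere 1 from 2 and 3
plane₁₂: -0.8000x+0.5598y+0.1188z = 0.0288
Cramer: x(z) = -0.0057+0.0481z;  y(z) = 0.0433-0.1434z
quadratic in z: (1.0229)z²+(0.3400)z+(-0.1532)=0, √Δ=0.8616 → z ∈ {-0.5874, 0.2550}; z = -0.5874 (taking z<0)
x = -0.0340, y = 0.1275

(-0.0340, 0.1275, -0.5874)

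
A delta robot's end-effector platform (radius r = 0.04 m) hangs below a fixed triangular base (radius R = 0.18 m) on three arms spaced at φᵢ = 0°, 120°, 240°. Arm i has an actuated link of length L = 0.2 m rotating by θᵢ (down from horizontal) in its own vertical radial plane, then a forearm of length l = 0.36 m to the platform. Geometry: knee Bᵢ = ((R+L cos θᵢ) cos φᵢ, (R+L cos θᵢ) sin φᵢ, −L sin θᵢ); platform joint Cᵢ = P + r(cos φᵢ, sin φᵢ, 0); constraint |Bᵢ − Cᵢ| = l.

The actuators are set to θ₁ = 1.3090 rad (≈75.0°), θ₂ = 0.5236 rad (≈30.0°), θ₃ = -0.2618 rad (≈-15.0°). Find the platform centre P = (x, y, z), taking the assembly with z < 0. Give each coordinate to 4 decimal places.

(-0.1605, -0.0645, -0.2299)

O1 = (0.1918·cos0.0°, 0.1918·sin0.0°, -0.1932) = (0.1918, 0.0000, -0.1932)
arm 2 at φ=120.0°: e+L cos θ2 = 0.3132;  O2 = (-0.1566, 0.2712, -0.1000)
φ3=240.0°: virtual centre (-0.1666, -0.2885, 0.0518), radius l
subtract pairs → two planes through P
plane₁₂: -0.6967x+0.5425y+0.1864z = 0.0340
Cramer: x(z) = -0.0520+0.4720z;  y(z) = -0.0041+0.2627z
quadratic in z: (1.2918)z²+(0.1541)z+(-0.0329)=0, √Δ=0.4399 → z ∈ {-0.2299, 0.1106}; z = -0.2299 (taking z<0)
x = -0.1605, y = -0.0645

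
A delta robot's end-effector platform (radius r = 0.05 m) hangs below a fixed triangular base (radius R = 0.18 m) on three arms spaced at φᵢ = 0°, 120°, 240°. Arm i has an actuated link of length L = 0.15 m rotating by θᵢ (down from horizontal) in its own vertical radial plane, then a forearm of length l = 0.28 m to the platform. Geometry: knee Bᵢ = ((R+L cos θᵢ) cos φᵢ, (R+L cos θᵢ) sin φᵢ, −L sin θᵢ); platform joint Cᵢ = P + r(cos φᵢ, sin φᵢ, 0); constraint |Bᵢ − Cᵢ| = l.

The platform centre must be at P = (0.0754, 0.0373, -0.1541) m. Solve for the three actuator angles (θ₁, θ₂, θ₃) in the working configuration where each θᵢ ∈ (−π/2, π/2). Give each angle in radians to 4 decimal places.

θ₁ = -0.2616, θ₂ = 0.6106, θ₃ = 1.0470

rotate P by −φ1: (0.0754, 0.0373, -0.1541)
  A cos θ + B sin θ = C:  0.0546·cos θ + -0.1541·sin θ = 0.0926
  √(A²+B²)=0.1635;  θ1 = -1.2303+0.9686 ≈ -0.2616
rotate P by −φ2: (-0.0054, -0.0839, -0.1541)
  A cos θ + B sin θ = C:  0.1354·cos θ + -0.1541·sin θ = 0.0226
  √(A²+B²)=0.2051;  θ2 = -0.8499+1.4605 ≈ 0.6106
rotate P by −φ3: (-0.0700, 0.0466, -0.1541)
  A cos θ + B sin θ = C:  0.2000·cos θ + -0.1541·sin θ = -0.0334
  √(A²+B²)=0.2525;  θ3 = -0.6565+1.7035 ≈ 1.0470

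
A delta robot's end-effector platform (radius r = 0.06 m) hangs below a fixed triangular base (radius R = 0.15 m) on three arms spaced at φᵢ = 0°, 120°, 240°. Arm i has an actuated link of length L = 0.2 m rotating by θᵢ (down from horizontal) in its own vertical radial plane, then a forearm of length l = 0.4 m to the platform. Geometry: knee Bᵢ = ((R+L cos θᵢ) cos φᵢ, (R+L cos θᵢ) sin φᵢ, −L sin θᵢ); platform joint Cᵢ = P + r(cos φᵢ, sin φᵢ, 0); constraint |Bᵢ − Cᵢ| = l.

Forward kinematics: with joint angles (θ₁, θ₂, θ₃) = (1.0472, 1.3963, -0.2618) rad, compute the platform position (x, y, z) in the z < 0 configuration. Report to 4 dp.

arm 1 at φ=0.0°: (R−r)+L cos θ1 = 0.1900;  O1 = (0.1900, 0.0000, -0.1732)
O2 = (0.1247·cos120.0°, 0.1247·sin120.0°, -0.1970) = (-0.0624, 0.1080, -0.1970)
O3 = (0.2832·cos240.0°, 0.2832·sin240.0°, 0.0518) = (-0.1416, -0.2452, 0.0518)
|O₂|²−|O₁|² = -0.0117;  |O₃|²−|O₁|² = 0.0168
linear system: -0.5047x+0.2160y = -0.0117−-0.0475z; -0.6632x+-0.4905y = 0.0168−0.4499z
Cramer: x(z) = 0.0055+0.1891z;  y(z) = -0.0416+0.6617z
into |P−O₁|² = l²: 1.4736z² + 0.2216z + -0.0942 = 0;  Δ = 0.6045;  z = -0.3390 or 0.1886 → z<0 root = -0.3390
x = -0.0586, y = -0.2659

(-0.0586, -0.2659, -0.3390)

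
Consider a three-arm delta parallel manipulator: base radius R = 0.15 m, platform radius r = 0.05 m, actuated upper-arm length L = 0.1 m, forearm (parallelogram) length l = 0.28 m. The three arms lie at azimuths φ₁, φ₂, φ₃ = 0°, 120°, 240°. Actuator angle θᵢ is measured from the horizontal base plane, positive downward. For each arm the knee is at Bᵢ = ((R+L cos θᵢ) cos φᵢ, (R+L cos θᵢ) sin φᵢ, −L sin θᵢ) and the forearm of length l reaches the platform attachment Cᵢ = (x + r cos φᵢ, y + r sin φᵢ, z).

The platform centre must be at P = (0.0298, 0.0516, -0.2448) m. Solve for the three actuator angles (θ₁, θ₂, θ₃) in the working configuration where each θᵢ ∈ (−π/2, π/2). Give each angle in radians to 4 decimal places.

φ1=0.0° → target in arm frame (0.0298, 0.0516)
  e−x'=0.0702;  (l²−L²−(e−x')²−y'²−z²)/2L = 0.0044
  √(A²+B²)=0.2547;  θ1 = -1.2915+1.5535 ≈ 0.2619
φ2=120.0° → target in arm frame (0.0298, -0.0516)
  e−x'=0.0702;  (l²−L²−(e−x')²−y'²−z²)/2L = 0.0044
  γ=atan2(-0.2448,0.0702)=-1.2915;  ψ=arccos(0.0173)=1.5535;  θ2=γ+ψ≈0.2620
rotate P by −φ3: (-0.0596, 0.0000, -0.2448)
  A=0.1596, B=-0.2448, C=(l²−L²−A²−y'²−z²)/(2L)=-0.0850
  θ3 = atan2(B,A) + arccos(C/0.2922) = 0.8728

θ₁ = 0.2619, θ₂ = 0.2620, θ₃ = 0.8728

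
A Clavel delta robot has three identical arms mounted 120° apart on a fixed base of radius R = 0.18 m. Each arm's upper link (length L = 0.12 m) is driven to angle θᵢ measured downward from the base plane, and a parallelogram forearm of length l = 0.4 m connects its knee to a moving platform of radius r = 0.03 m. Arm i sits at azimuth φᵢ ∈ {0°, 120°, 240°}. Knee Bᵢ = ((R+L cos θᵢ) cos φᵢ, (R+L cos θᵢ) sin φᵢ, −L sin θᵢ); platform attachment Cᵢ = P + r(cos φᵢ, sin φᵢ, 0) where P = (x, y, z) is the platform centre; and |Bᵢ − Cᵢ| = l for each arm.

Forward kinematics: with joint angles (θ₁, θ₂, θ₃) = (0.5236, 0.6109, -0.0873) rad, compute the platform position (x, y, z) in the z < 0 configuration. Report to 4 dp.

arm 1 at φ=0.0°: e+L cos θ1 = 0.2539;  O1 = (0.2539, 0.0000, -0.0600)
arm 2 at φ=120.0°: e+L cos θ2 = 0.2483;  O2 = (-0.1241, 0.2150, -0.0688)
O3 = (0.2695·cos240.0°, 0.2695·sin240.0°, 0.0105) = (-0.1348, -0.2334, 0.0105)
eliminate P² terms by subtracting sphere 1 from 2 and 3
plane₁₂: -0.7561x+0.4301y+-0.0177z = -0.0017
det = 0.6873;  x = -0.0018+0.0762z,  y = -0.0071+0.1750z
quadratic in z: (1.0364)z²+(0.0786)z+(-0.0910)=0, √Δ=0.6191 → z ∈ {-0.3366, 0.2608}; z = -0.3366 (taking z<0)
x = -0.0274, y = -0.0660

(-0.0274, -0.0660, -0.3366)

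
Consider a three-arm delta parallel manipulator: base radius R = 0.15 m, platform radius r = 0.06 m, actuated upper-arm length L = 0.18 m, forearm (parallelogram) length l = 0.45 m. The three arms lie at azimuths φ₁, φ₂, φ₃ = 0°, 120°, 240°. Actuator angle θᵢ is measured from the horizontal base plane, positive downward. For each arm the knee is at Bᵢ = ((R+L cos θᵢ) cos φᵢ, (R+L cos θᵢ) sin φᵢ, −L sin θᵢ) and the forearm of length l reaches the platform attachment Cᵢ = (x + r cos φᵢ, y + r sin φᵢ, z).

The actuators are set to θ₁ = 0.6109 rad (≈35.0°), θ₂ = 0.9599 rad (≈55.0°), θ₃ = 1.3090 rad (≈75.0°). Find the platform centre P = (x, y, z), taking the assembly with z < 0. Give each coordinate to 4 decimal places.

φ1=0.0°: virtual centre (0.2374, 0.0000, -0.1032), radius l
φ2=120.0°: virtual centre (-0.0966, 0.1674, -0.1474), radius l
S3 = (0.1366·cos240.0°, 0.1366·sin240.0°, -0.1739) = (-0.0683, -0.1183, -0.1739)
|S₂|²−|S₁|² = -0.0080;  |S₃|²−|S₁|² = -0.0182
[-0.6681 0.3347 -0.0884]·P = -0.0080;  [-0.6115 -0.2366 -0.1412]·P = -0.0182
Cramer: x(z) = 0.0219-0.1880z;  y(z) = 0.0200-0.1111z
into |P−S₁|² = l²: 1.0477z² + 0.2831z + -0.1450 = 0;  Δ = 0.6878;  z = -0.5309 or 0.2607 → z<0 root = -0.5309
x = 0.1217, y = 0.0790

(0.1217, 0.0790, -0.5309)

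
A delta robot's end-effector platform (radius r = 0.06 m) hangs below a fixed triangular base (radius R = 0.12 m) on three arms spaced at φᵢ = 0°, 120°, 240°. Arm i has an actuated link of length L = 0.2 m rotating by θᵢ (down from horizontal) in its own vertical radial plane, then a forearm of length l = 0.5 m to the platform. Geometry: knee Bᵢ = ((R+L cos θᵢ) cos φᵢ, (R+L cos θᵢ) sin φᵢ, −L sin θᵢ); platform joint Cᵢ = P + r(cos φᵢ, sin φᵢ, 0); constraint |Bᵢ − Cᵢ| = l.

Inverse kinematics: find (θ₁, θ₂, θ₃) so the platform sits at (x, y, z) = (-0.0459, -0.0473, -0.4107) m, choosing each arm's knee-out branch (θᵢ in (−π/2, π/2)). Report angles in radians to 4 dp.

θ₁ = 0.0873, θ₂ = -0.0001, θ₃ = -0.2621

arm 1 (φ=0.0°): x'=-0.0459, y'=-0.0473
  A=0.1059, B=-0.4107, C=(l²−L²−A²−y'²−z²)/(2L)=0.0697
  γ=atan2(-0.4107,0.1059)=-1.3184;  ψ=arccos(0.1643)=1.4058;  θ1=γ+ψ≈0.0873
arm 2 (φ=120.0°): x'=-0.0180, y'=0.0634
  A cos θ + B sin θ = C:  0.0780·cos θ + -0.4107·sin θ = 0.0780
  θ2 = atan2(B,A) + arccos(C/0.4180) = -0.0001
rotate P by −φ3: (0.0639, -0.0161, -0.4107)
  e−x'=-0.0039;  (l²−L²−(e−x')²−y'²−z²)/2L = 0.1026
  θ3 = atan2(B,A) + arccos(C/0.4107) = -0.2621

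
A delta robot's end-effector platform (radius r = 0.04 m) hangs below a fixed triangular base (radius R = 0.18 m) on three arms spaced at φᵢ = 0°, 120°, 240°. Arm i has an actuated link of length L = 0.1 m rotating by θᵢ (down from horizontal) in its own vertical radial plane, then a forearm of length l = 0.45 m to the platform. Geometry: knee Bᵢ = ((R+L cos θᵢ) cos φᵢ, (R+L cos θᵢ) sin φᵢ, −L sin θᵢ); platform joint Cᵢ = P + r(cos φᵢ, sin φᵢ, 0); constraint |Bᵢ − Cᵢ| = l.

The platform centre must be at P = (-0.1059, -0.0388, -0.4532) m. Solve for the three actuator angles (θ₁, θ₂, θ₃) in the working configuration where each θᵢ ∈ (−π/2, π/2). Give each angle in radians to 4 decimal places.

θ₁ = 1.3096, θ₂ = 0.6983, θ₃ = 0.3493

φ1=0.0° → target in arm frame (-0.1059, -0.0388)
  A=0.2459, B=-0.4532, C=(l²−L²−A²−y'²−z²)/(2L)=-0.3743
  √(A²+B²)=0.5156;  θ1 = -1.0737+2.3832 ≈ 1.3096
arm 2 (φ=120.0°): x'=0.0193, y'=0.1111
  A=0.1207, B=-0.4532, C=(l²−L²−A²−y'²−z²)/(2L)=-0.1990
  γ=atan2(-0.4532,0.1207)=-1.3106;  ψ=arccos(-0.4242)=2.0089;  θ2=γ+ψ≈0.6983
φ3=240.0° → target in arm frame (0.0866, -0.0723)
  A=0.0534, B=-0.4532, C=(l²−L²−A²−y'²−z²)/(2L)=-0.1049
  √(A²+B²)=0.4563;  θ3 = -1.4534+1.8027 ≈ 0.3493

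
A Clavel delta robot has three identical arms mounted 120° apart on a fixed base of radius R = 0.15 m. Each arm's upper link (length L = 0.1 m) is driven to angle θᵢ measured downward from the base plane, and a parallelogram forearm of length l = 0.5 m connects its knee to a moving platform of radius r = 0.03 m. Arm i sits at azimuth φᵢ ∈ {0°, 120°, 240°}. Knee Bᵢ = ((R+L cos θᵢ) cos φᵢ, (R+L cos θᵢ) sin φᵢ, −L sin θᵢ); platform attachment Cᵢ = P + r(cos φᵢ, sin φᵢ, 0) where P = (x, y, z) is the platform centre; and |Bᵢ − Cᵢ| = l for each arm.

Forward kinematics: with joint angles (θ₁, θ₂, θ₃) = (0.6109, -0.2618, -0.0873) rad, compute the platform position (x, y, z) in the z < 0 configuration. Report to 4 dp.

(-0.1132, 0.0197, -0.4451)

φ1=0.0°: virtual centre (0.2019, 0.0000, -0.0574), radius l
φ2=120.0°: virtual centre (-0.1083, 0.1876, 0.0259), radius l
O3 = (0.2196·cos240.0°, 0.2196·sin240.0°, 0.0087) = (-0.1098, -0.1902, 0.0087)
|O₂|²−|O₁|² = 0.0035;  |O₃|²−|O₁|² = 0.0042
linear system: -0.6204x+0.3751y = 0.0035−0.1665z; -0.6234x+-0.3804y = 0.0042−0.1322z
Cramer: x(z) = -0.0062+0.2403z;  y(z) = -0.0009-0.0464z
quadratic in z: (1.0599)z²+(0.0148)z+(-0.2034)=0, √Δ=0.9287 → z ∈ {-0.4451, 0.4311}; z = -0.4451 (taking z<0)
x = -0.1132, y = 0.0197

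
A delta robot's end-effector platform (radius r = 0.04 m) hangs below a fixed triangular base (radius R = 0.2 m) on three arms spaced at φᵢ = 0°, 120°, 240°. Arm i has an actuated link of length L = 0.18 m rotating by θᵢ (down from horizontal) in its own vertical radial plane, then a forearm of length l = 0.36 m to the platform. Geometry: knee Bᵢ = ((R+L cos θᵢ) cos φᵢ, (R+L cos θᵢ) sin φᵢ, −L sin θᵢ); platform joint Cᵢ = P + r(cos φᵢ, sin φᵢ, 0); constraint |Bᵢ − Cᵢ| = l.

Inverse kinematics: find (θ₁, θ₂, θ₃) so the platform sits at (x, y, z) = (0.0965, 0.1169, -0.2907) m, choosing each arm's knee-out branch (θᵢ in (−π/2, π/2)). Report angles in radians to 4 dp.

θ₁ = 0.2618, θ₂ = 0.5233, θ₃ = 1.3963

φ1=0.0° → target in arm frame (0.0965, 0.1169)
  A cos θ + B sin θ = C:  0.0635·cos θ + -0.2907·sin θ = -0.0139
  γ=atan2(-0.2907,0.0635)=-1.3557;  ψ=arccos(-0.0467)=1.6175;  θ1=γ+ψ≈0.2618
rotate P by −φ2: (0.0530, -0.1420, -0.2907)
  e−x'=0.1070;  (l²−L²−(e−x')²−y'²−z²)/2L = -0.0526
  θ2 = atan2(B,A) + arccos(C/0.3098) = 0.5233
φ3=240.0° → target in arm frame (-0.1495, 0.0251)
  A=0.3095, B=-0.2907, C=(l²−L²−A²−y'²−z²)/(2L)=-0.2326
  √(A²+B²)=0.4246;  θ3 = -0.7541+2.1504 ≈ 1.3963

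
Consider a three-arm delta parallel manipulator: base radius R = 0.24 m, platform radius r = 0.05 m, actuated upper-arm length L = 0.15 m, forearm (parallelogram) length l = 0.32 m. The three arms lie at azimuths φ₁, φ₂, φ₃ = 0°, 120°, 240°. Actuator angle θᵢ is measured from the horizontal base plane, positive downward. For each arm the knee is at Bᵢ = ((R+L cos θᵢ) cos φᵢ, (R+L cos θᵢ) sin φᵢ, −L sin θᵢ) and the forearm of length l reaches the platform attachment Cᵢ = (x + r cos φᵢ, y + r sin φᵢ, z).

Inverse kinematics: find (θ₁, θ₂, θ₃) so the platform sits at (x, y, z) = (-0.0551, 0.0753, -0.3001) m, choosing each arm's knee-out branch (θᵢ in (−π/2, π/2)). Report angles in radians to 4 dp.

arm 1 (φ=0.0°): x'=-0.0551, y'=0.0753
  A=0.2451, B=-0.3001, C=(l²−L²−A²−y'²−z²)/(2L)=-0.2530
  θ1 = atan2(B,A) + arccos(C/0.3875) = 1.3964
arm 2 (φ=120.0°): x'=0.0928, y'=0.0101
  A=0.0972, B=-0.3001, C=(l²−L²−A²−y'²−z²)/(2L)=-0.0657
  θ2 = atan2(B,A) + arccos(C/0.3155) = 0.5232
φ3=240.0° → target in arm frame (-0.0377, -0.0854)
  A=0.2277, B=-0.3001, C=(l²−L²−A²−y'²−z²)/(2L)=-0.2309
  γ=atan2(-0.3001,0.2277)=-0.9218;  ψ=arccos(-0.6130)=2.2307;  θ3=γ+ψ≈1.3089

θ₁ = 1.3964, θ₂ = 0.5232, θ₃ = 1.3089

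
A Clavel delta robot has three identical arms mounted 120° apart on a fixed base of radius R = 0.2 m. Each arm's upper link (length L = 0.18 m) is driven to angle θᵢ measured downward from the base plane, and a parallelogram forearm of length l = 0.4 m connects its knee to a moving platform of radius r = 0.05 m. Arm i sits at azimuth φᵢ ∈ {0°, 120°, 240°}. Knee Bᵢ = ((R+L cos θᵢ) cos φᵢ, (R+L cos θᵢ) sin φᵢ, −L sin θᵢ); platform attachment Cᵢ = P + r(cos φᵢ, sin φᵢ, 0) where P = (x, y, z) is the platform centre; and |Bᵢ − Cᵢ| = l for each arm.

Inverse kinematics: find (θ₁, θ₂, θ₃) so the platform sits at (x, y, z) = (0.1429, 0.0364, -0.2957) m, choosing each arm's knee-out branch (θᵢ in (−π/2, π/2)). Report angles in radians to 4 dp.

φ1=0.0° → target in arm frame (0.1429, 0.0364)
  e−x'=0.0071;  (l²−L²−(e−x')²−y'²−z²)/2L = 0.1077
  √(A²+B²)=0.2958;  θ1 = -1.5468+1.1980 ≈ -0.3488
φ2=120.0° → target in arm frame (-0.0399, -0.1420)
  A=0.1899, B=-0.2957, C=(l²−L²−A²−y'²−z²)/(2L)=-0.0446
  γ=atan2(-0.2957,0.1899)=-0.9999;  ψ=arccos(-0.1270)=1.6981;  θ2=γ+ψ≈0.6982
arm 3 (φ=240.0°): x'=-0.1030, y'=0.1056
  A cos θ + B sin θ = C:  0.2530·cos θ + -0.2957·sin θ = -0.0972
  γ=atan2(-0.2957,0.2530)=-0.8631;  ψ=arccos(-0.2497)=1.8231;  θ3=γ+ψ≈0.9600

θ₁ = -0.3488, θ₂ = 0.6982, θ₃ = 0.9600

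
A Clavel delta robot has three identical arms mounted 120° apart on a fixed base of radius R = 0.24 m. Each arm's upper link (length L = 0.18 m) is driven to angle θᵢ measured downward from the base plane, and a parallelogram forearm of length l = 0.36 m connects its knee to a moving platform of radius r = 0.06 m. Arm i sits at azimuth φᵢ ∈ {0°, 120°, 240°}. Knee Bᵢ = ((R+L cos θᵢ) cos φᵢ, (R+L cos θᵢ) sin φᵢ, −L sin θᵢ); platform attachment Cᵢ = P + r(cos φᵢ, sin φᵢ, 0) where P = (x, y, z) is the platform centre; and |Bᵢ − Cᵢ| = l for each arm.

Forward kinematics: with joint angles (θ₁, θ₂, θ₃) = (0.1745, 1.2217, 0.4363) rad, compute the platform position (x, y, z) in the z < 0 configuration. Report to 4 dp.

φ1=0.0°: virtual centre (0.3573, 0.0000, -0.0313), radius l
centre 2 = (0.2416·cos120.0°, 0.2416·sin120.0°, -0.1691) = (-0.1208, 0.2092, -0.1691)
arm 3 at φ=240.0°: ρ3 = 0.3431;  centre 3 = (-0.1716, -0.2972, -0.0761)
subtract pairs → two planes through P
plane₁₂: -0.9561x+0.4184y+-0.2758z = -0.0417
det = 1.0108;  x = 0.0266+-0.1993z,  y = -0.0388+0.2038z
into |P−centre ₁|² = l²: 1.0812z² + 0.1785z + -0.0178 = 0;  Δ = 0.1087;  z = -0.2350 or 0.0700 → z<0 root = -0.2350
x = 0.0734, y = -0.0867

(0.0734, -0.0867, -0.2350)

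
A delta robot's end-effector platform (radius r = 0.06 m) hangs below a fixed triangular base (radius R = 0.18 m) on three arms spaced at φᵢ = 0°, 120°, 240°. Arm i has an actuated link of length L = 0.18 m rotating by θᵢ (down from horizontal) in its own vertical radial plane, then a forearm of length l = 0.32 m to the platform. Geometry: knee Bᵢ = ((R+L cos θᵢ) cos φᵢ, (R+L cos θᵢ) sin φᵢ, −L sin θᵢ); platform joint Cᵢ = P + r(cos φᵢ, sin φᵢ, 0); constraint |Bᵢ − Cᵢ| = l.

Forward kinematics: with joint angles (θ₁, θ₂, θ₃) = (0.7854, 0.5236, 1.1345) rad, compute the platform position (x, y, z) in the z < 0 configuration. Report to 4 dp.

O1 = (0.2473·cos0.0°, 0.2473·sin0.0°, -0.1273) = (0.2473, 0.0000, -0.1273)
arm 2 at φ=120.0°: (R−r)+L cos θ2 = 0.2759;  O2 = (-0.1379, 0.2389, -0.0900)
arm 3 at φ=240.0°: (R−r)+L cos θ3 = 0.1961;  O3 = (-0.0980, -0.1698, -0.1631)
|O₂|²−|O₁|² = 0.0069;  |O₃|²−|O₁|² = -0.0123
plane₁₂: -0.7704x+0.4778y+0.0746z = 0.0069
Cramer: x(z) = 0.0060-0.0151z;  y(z) = 0.0240-0.1804z
sphere 1 gives Az²+Bz+C=0 with A=1.0328, B=0.2532, C=-0.0274;  B²−4AC=0.1773;  roots -0.3264, 0.0813;  negative root z = -0.3264
x = 0.0109, y = 0.0829

(0.0109, 0.0829, -0.3264)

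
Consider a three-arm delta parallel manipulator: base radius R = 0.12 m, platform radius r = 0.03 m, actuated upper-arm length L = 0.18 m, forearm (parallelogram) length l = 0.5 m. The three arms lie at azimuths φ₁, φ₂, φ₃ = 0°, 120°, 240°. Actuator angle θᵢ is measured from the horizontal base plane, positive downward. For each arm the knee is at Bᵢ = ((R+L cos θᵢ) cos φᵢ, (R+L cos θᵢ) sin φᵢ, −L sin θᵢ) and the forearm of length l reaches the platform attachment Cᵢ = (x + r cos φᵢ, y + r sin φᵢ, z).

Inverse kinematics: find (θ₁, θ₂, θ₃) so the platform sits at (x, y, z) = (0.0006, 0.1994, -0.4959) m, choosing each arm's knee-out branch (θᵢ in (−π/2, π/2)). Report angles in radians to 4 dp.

arm 1 (φ=0.0°): x'=0.0006, y'=0.1994
  A=0.0894, B=-0.4959, C=(l²−L²−A²−y'²−z²)/(2L)=-0.2113
  γ=atan2(-0.4959,0.0894)=-1.3924;  ψ=arccos(-0.4193)=2.0035;  θ1=γ+ψ≈0.6111
φ2=120.0° → target in arm frame (0.1724, -0.1002)
  A=-0.0824, B=-0.4959, C=(l²−L²−A²−y'²−z²)/(2L)=-0.1254
  √(A²+B²)=0.5027;  θ2 = -1.7354+1.8229 ≈ 0.0875
arm 3 (φ=240.0°): x'=-0.1730, y'=-0.0992
  A cos θ + B sin θ = C:  0.2630·cos θ + -0.4959·sin θ = -0.2981
  γ=atan2(-0.4959,0.2630)=-1.0832;  ψ=arccos(-0.5311)=2.1307;  θ3=γ+ψ≈1.0475

θ₁ = 0.6111, θ₂ = 0.0875, θ₃ = 1.0475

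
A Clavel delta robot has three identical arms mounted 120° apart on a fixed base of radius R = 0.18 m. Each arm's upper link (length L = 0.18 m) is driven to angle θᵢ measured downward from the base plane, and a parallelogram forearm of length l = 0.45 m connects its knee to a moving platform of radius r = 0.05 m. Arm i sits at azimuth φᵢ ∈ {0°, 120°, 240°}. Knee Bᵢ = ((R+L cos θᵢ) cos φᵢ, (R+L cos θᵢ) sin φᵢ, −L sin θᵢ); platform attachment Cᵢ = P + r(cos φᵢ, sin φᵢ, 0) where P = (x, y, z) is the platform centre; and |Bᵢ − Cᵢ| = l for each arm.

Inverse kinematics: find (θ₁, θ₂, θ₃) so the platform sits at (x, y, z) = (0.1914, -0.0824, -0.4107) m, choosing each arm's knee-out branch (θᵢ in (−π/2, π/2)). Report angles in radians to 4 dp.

arm 1 (φ=0.0°): x'=0.1914, y'=-0.0824
  e−x'=-0.0614;  (l²−L²−(e−x')²−y'²−z²)/2L = -0.0254
  θ1 = atan2(B,A) + arccos(C/0.4153) = -0.0873
φ2=120.0° → target in arm frame (-0.1671, -0.1246)
  A cos θ + B sin θ = C:  0.2971·cos θ + -0.4107·sin θ = -0.2843
  √(A²+B²)=0.5069;  θ2 = -0.9446+2.1662 ≈ 1.2216
rotate P by −φ3: (-0.0243, 0.2070, -0.4107)
  A cos θ + B sin θ = C:  0.1543·cos θ + -0.4107·sin θ = -0.1812
  θ3 = atan2(B,A) + arccos(C/0.4387) = 0.7852

θ₁ = -0.0873, θ₂ = 1.2216, θ₃ = 0.7852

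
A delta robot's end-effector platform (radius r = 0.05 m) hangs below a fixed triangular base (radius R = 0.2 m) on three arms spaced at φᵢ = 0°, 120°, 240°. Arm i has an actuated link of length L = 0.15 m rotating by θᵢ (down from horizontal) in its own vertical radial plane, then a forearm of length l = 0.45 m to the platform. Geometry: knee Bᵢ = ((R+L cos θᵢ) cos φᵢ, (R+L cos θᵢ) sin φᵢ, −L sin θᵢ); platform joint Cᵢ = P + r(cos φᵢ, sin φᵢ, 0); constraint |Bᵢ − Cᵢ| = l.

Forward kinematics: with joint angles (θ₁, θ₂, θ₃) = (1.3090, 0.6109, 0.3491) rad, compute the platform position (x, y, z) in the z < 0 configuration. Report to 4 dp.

φ1=0.0°: virtual centre (0.1888, 0.0000, -0.1449), radius l
φ2=120.0°: virtual centre (-0.1364, 0.2363, -0.0860), radius l
centre 3 = (0.2910·cos240.0°, 0.2910·sin240.0°, -0.0513) = (-0.1455, -0.2520, -0.0513)
|centre ₂|²−|centre ₁|² = 0.0252;  |centre ₃|²−|centre ₁|² = 0.0306
[-0.6505 0.4726 0.1177]·P = 0.0252;  [-0.6686 -0.5039 0.1872]·P = 0.0306
det = 0.6438;  x = -0.0422+0.2295z,  y = -0.0048+0.0669z
into |P−centre ₁|² = l²: 1.0572z² + 0.1831z + -0.1281 = 0;  Δ = 0.5752;  z = -0.4453 or 0.2721 → z<0 root = -0.4453
x = -0.1444, y = -0.0346

(-0.1444, -0.0346, -0.4453)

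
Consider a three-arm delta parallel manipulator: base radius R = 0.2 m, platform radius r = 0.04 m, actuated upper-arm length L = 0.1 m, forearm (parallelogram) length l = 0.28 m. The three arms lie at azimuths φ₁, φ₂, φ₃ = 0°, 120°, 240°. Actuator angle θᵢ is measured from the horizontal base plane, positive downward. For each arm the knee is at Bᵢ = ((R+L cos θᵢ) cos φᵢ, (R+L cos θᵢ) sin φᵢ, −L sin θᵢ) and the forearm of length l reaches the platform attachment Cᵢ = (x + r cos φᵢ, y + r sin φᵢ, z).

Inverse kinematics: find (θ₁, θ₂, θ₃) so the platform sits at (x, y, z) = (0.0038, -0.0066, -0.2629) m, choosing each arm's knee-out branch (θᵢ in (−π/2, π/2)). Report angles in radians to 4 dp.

θ₁ = 0.9600, θ₂ = 1.0479, θ₃ = 0.9599

rotate P by −φ1: (0.0038, -0.0066, -0.2629)
  A=0.1562, B=-0.2629, C=(l²−L²−A²−y'²−z²)/(2L)=-0.1258
  √(A²+B²)=0.3058;  θ1 = -1.0347+1.9947 ≈ 0.9600
arm 2 (φ=120.0°): x'=-0.0076, y'=0.0000
  A=0.1676, B=-0.2629, C=(l²−L²−A²−y'²−z²)/(2L)=-0.1441
  θ2 = atan2(B,A) + arccos(C/0.3118) = 1.0479
rotate P by −φ3: (0.0038, 0.0066, -0.2629)
  A=0.1562, B=-0.2629, C=(l²−L²−A²−y'²−z²)/(2L)=-0.1258
  √(A²+B²)=0.3058;  θ3 = -1.0347+1.9947 ≈ 0.9599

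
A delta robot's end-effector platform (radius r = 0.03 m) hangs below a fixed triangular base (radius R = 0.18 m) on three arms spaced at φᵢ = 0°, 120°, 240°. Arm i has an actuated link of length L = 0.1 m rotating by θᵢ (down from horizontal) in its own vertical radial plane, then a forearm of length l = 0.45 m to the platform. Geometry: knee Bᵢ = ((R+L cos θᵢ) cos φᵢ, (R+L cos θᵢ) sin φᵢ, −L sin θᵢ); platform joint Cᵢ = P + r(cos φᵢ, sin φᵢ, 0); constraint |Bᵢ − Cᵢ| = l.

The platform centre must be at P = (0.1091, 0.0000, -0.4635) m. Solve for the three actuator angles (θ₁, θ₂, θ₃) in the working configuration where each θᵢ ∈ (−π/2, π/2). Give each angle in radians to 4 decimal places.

rotate P by −φ1: (0.1091, 0.0000, -0.4635)
  A=0.0409, B=-0.4635, C=(l²−L²−A²−y'²−z²)/(2L)=-0.1200
  γ=atan2(-0.4635,0.0409)=-1.4828;  ψ=arccos(-0.2580)=1.8317;  θ1=γ+ψ≈0.3489
rotate P by −φ2: (-0.0545, -0.0945, -0.4635)
  e−x'=0.2045;  (l²−L²−(e−x')²−y'²−z²)/2L = -0.3655
  θ2 = atan2(B,A) + arccos(C/0.5066) = 1.2215
rotate P by −φ3: (-0.0546, 0.0945, -0.4635)
  A=0.2046, B=-0.4635, C=(l²−L²−A²−y'²−z²)/(2L)=-0.3655
  √(A²+B²)=0.5066;  θ3 = -1.1552+2.3767 ≈ 1.2215

θ₁ = 0.3489, θ₂ = 1.2215, θ₃ = 1.2215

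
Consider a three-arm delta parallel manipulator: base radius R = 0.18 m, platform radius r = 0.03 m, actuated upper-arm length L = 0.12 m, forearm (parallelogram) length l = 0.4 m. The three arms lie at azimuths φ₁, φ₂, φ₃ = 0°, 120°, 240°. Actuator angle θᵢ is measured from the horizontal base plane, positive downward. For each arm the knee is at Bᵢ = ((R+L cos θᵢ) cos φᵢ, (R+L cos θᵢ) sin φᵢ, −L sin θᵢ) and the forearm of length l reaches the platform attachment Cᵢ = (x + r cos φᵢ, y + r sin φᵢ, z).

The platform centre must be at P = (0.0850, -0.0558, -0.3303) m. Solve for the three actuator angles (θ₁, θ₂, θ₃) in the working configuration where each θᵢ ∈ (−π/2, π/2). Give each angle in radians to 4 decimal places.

θ₁ = -0.1750, θ₂ = 0.8728, θ₃ = 0.3490

rotate P by −φ1: (0.0850, -0.0558, -0.3303)
  A cos θ + B sin θ = C:  0.0650·cos θ + -0.3303·sin θ = 0.1215
  γ=atan2(-0.3303,0.0650)=-1.3765;  ψ=arccos(0.3610)=1.2015;  θ1=γ+ψ≈-0.1750
φ2=120.0° → target in arm frame (-0.0908, -0.0457)
  A cos θ + B sin θ = C:  0.2408·cos θ + -0.3303·sin θ = -0.0983
  √(A²+B²)=0.4088;  θ2 = -0.9408+1.8136 ≈ 0.8728
rotate P by −φ3: (0.0058, 0.1015, -0.3303)
  A=0.1442, B=-0.3303, C=(l²−L²−A²−y'²−z²)/(2L)=0.0225
  γ=atan2(-0.3303,0.1442)=-1.1592;  ψ=arccos(0.0626)=1.5082;  θ3=γ+ψ≈0.3490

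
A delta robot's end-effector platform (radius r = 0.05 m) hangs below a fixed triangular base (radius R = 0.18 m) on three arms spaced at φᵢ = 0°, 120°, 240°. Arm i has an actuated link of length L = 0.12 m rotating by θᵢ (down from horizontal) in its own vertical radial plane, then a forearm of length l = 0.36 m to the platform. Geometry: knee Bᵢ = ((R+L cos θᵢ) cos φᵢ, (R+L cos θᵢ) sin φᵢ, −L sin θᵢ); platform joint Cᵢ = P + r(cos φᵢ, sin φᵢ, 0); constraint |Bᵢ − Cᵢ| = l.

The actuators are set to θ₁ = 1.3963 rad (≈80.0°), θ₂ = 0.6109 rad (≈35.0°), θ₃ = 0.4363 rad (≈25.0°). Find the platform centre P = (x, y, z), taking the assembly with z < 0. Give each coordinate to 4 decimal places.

(-0.1178, -0.0178, -0.3571)

S1 = (0.1508·cos0.0°, 0.1508·sin0.0°, -0.1182) = (0.1508, 0.0000, -0.1182)
S2 = (0.2283·cos120.0°, 0.2283·sin120.0°, -0.0688) = (-0.1141, 0.1977, -0.0688)
φ3=240.0°: virtual centre (-0.1194, -0.2068, -0.0507), radius l
|S₂|²−|S₁|² = 0.0201;  |S₃|²−|S₁|² = 0.0229
linear system: -0.5300x+0.3954y = 0.0201−0.0987z; -0.5404x+-0.4135y = 0.0229−0.1349z
det = 0.4329;  x = -0.0401+0.2176z,  y = -0.0028+0.0420z
quadratic in z: (1.0491)z²+(0.1530)z+(-0.0792)=0, √Δ=0.5963 → z ∈ {-0.3571, 0.2113}; z = -0.3571 (taking z<0)
x = -0.1178, y = -0.0178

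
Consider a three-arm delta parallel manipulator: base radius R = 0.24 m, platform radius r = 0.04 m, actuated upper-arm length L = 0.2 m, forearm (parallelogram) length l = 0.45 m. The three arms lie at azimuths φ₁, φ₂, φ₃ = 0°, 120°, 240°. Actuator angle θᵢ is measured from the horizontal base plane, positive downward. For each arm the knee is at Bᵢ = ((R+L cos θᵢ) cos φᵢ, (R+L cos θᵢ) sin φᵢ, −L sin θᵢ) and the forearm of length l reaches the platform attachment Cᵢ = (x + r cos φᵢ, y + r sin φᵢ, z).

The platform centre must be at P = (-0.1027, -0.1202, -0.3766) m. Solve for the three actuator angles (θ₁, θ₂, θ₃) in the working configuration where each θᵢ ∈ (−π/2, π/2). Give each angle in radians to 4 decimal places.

θ₁ = 1.1347, θ₂ = 0.9600, θ₃ = -0.0002

rotate P by −φ1: (-0.1027, -0.1202, -0.3766)
  A cos θ + B sin θ = C:  0.3027·cos θ + -0.3766·sin θ = -0.2135
  √(A²+B²)=0.4832;  θ1 = -0.8938+2.0285 ≈ 1.1347
φ2=120.0° → target in arm frame (-0.0527, 0.1490)
  e−x'=0.2527;  (l²−L²−(e−x')²−y'²−z²)/2L = -0.1636
  θ2 = atan2(B,A) + arccos(C/0.4536) = 0.9600
rotate P by −φ3: (0.1554, -0.0288, -0.3766)
  A=0.0446, B=-0.3766, C=(l²−L²−A²−y'²−z²)/(2L)=0.0446
  γ=atan2(-0.3766,0.0446)=-1.4530;  ψ=arccos(0.1177)=1.4528;  θ3=γ+ψ≈-0.0002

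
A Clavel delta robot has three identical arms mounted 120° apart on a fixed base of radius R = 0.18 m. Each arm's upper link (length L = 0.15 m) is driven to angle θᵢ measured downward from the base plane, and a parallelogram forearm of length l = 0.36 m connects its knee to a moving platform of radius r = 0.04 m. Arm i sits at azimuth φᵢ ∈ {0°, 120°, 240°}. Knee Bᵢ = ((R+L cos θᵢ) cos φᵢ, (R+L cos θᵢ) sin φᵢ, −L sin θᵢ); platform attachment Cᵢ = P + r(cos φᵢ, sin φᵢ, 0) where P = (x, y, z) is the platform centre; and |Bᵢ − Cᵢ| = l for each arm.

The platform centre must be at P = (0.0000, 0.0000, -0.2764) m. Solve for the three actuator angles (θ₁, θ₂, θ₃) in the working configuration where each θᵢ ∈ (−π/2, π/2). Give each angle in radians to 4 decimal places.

θ₁ = 0.3491, θ₂ = 0.3491, θ₃ = 0.3491

arm 1 (φ=0.0°): x'=0.0000, y'=0.0000
  A=0.1400, B=-0.2764, C=(l²−L²−A²−y'²−z²)/(2L)=0.0370
  θ1 = atan2(B,A) + arccos(C/0.3098) = 0.3491
rotate P by −φ2: (0.0000, 0.0000, -0.2764)
  A=0.1400, B=-0.2764, C=(l²−L²−A²−y'²−z²)/(2L)=0.0370
  γ=atan2(-0.2764,0.1400)=-1.1020;  ψ=arccos(0.1195)=1.4511;  θ2=γ+ψ≈0.3491
φ3=240.0° → target in arm frame (0.0000, 0.0000)
  e−x'=0.1400;  (l²−L²−(e−x')²−y'²−z²)/2L = 0.0370
  θ3 = atan2(B,A) + arccos(C/0.3098) = 0.3491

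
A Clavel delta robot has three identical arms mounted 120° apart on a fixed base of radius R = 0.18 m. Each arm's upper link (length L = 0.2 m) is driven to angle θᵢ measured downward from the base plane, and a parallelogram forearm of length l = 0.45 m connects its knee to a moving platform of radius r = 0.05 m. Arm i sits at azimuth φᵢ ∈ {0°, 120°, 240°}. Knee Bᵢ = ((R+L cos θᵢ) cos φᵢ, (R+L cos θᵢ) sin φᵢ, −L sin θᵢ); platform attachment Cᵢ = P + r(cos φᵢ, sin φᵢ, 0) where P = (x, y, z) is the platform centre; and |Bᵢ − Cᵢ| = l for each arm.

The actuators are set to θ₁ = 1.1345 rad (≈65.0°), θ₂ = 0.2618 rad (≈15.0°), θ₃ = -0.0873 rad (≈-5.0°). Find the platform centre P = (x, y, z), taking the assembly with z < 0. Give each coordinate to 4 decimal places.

O1 = (0.2145·cos0.0°, 0.2145·sin0.0°, -0.1813) = (0.2145, 0.0000, -0.1813)
arm 2 at φ=120.0°: e+L cos θ2 = 0.3232;  O2 = (-0.1616, 0.2799, -0.0518)
arm 3 at φ=240.0°: e+L cos θ3 = 0.3292;  O3 = (-0.1646, -0.2851, 0.0174)
subtract pairs → two planes through P
[-0.7522 0.5598 0.2590]·P = 0.0283;  [-0.7583 -0.5703 0.3974]·P = 0.0298
det = 0.8534;  x = -0.0384+0.4337z,  y = -0.0012+0.1202z
into |P−O₁|² = l²: 1.2026z² + 0.1428z + -0.1057 = 0;  Δ = 0.5286;  z = -0.3617 or 0.2429 → z<0 root = -0.3617
x = -0.1953, y = -0.0446

(-0.1953, -0.0446, -0.3617)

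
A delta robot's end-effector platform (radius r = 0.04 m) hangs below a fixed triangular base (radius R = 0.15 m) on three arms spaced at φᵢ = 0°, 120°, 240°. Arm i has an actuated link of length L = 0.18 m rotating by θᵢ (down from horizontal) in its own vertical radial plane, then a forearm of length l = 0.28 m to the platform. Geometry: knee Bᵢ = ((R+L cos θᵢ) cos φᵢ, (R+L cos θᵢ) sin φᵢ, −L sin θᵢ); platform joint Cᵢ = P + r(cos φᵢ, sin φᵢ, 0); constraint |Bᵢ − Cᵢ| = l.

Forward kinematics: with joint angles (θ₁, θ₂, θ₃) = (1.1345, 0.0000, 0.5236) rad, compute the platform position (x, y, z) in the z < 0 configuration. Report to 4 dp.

centre 1 = (0.1861·cos0.0°, 0.1861·sin0.0°, -0.1631) = (0.1861, 0.0000, -0.1631)
arm 2 at φ=120.0°: (R−r)+L cos θ2 = 0.2900;  centre 2 = (-0.1450, 0.2511, 0.0000)
arm 3 at φ=240.0°: (R−r)+L cos θ3 = 0.2659;  centre 3 = (-0.1329, -0.2303, -0.0900)
subtract pairs → two planes through P
plane₁₂: -0.6621x+0.5023y+0.3263z = 0.0229
Cramer: x(z) = -0.0309+0.3577z;  y(z) = 0.0047-0.1780z
sphere 1 gives Az²+Bz+C=0 with A=1.1597, B=0.1693, C=-0.0047;  B²−4AC=0.0503;  roots -0.1697, 0.0237;  negative root z = -0.1697
x = -0.0917, y = 0.0349

(-0.0917, 0.0349, -0.1697)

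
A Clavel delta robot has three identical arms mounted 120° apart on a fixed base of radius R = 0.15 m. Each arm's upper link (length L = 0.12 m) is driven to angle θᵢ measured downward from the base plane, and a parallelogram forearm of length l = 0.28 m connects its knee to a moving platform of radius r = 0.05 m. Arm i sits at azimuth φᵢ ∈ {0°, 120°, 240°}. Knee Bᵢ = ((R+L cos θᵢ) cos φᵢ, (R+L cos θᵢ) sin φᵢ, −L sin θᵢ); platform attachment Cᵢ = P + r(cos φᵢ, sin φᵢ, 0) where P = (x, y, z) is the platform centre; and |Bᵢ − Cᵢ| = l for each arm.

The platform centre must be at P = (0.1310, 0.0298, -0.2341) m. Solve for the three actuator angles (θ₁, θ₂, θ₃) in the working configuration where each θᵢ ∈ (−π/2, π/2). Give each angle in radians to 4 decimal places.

rotate P by −φ1: (0.1310, 0.0298, -0.2341)
  e−x'=-0.0310;  (l²−L²−(e−x')²−y'²−z²)/2L = 0.0306
  √(A²+B²)=0.2361;  θ1 = -1.7025+1.4408 ≈ -0.2617
φ2=120.0° → target in arm frame (-0.0397, -0.1283)
  A cos θ + B sin θ = C:  0.1397·cos θ + -0.2341·sin θ = -0.1116
  θ2 = atan2(B,A) + arccos(C/0.2726) = 0.9599
arm 3 (φ=240.0°): x'=-0.0913, y'=0.0985
  A=0.1913, B=-0.2341, C=(l²−L²−A²−y'²−z²)/(2L)=-0.1546
  θ3 = atan2(B,A) + arccos(C/0.3023) = 1.2221

θ₁ = -0.2617, θ₂ = 0.9599, θ₃ = 1.2221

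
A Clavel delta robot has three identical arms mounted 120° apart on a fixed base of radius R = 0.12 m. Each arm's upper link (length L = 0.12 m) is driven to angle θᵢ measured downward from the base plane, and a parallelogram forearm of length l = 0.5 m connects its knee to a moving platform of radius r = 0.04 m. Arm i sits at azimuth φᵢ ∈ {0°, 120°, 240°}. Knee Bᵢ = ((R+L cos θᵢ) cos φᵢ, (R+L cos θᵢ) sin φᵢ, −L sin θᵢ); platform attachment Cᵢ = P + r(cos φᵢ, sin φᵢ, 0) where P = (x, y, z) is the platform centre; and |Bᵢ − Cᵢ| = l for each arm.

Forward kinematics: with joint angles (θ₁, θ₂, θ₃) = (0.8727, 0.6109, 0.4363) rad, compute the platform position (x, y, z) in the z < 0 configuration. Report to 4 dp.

S1 = (0.1571·cos0.0°, 0.1571·sin0.0°, -0.0919) = (0.1571, 0.0000, -0.0919)
arm 2 at φ=120.0°: (R−r)+L cos θ2 = 0.1783;  S2 = (-0.0891, 0.1544, -0.0688)
arm 3 at φ=240.0°: (R−r)+L cos θ3 = 0.1888;  S3 = (-0.0944, -0.1635, -0.0507)
|S₂|²−|S₁|² = 0.0034;  |S₃|²−|S₁|² = 0.0051
linear system: -0.4926x+0.3088y = 0.0034−0.0462z; -0.5030x+-0.3269y = 0.0051−0.0824z
det = 0.3164;  x = -0.0084+0.1282z,  y = -0.0025+0.0549z
quadratic in z: (1.0194)z²+(0.1411)z+(-0.2141)=0, √Δ=0.9450 → z ∈ {-0.5327, 0.3943}; z = -0.5327 (taking z<0)
x = -0.0767, y = -0.0317

(-0.0767, -0.0317, -0.5327)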